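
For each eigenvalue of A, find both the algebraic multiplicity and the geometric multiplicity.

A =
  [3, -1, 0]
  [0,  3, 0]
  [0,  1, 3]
λ = 3: alg = 3, geom = 2

Step 1 — factor the characteristic polynomial to read off the algebraic multiplicities:
  χ_A(x) = (x - 3)^3

Step 2 — compute geometric multiplicities via the rank-nullity identity g(λ) = n − rank(A − λI):
  rank(A − (3)·I) = 1, so dim ker(A − (3)·I) = n − 1 = 2

Summary:
  λ = 3: algebraic multiplicity = 3, geometric multiplicity = 2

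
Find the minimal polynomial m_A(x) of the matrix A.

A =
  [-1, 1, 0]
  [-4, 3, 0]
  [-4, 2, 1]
x^2 - 2*x + 1

The characteristic polynomial is χ_A(x) = (x - 1)^3, so the eigenvalues are known. The minimal polynomial is
  m_A(x) = Π_λ (x − λ)^{k_λ}
where k_λ is the size of the *largest* Jordan block for λ (equivalently, the smallest k with (A − λI)^k v = 0 for every generalised eigenvector v of λ).

  λ = 1: largest Jordan block has size 2, contributing (x − 1)^2

So m_A(x) = (x - 1)^2 = x^2 - 2*x + 1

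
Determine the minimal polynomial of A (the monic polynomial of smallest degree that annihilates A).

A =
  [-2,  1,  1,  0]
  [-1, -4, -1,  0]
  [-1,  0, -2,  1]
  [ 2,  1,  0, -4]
x^3 + 9*x^2 + 27*x + 27

The characteristic polynomial is χ_A(x) = (x + 3)^4, so the eigenvalues are known. The minimal polynomial is
  m_A(x) = Π_λ (x − λ)^{k_λ}
where k_λ is the size of the *largest* Jordan block for λ (equivalently, the smallest k with (A − λI)^k v = 0 for every generalised eigenvector v of λ).

  λ = -3: largest Jordan block has size 3, contributing (x + 3)^3

So m_A(x) = (x + 3)^3 = x^3 + 9*x^2 + 27*x + 27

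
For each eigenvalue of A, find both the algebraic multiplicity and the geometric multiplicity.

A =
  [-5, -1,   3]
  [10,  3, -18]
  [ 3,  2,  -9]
λ = -4: alg = 2, geom = 1; λ = -3: alg = 1, geom = 1

Step 1 — factor the characteristic polynomial to read off the algebraic multiplicities:
  χ_A(x) = (x + 3)*(x + 4)^2

Step 2 — compute geometric multiplicities via the rank-nullity identity g(λ) = n − rank(A − λI):
  rank(A − (-4)·I) = 2, so dim ker(A − (-4)·I) = n − 2 = 1
  rank(A − (-3)·I) = 2, so dim ker(A − (-3)·I) = n − 2 = 1

Summary:
  λ = -4: algebraic multiplicity = 2, geometric multiplicity = 1
  λ = -3: algebraic multiplicity = 1, geometric multiplicity = 1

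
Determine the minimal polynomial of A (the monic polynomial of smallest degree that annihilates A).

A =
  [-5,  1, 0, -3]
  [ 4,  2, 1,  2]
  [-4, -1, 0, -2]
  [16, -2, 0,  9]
x^4 - 6*x^3 + 12*x^2 - 10*x + 3

The characteristic polynomial is χ_A(x) = (x - 3)*(x - 1)^3, so the eigenvalues are known. The minimal polynomial is
  m_A(x) = Π_λ (x − λ)^{k_λ}
where k_λ is the size of the *largest* Jordan block for λ (equivalently, the smallest k with (A − λI)^k v = 0 for every generalised eigenvector v of λ).

  λ = 1: largest Jordan block has size 3, contributing (x − 1)^3
  λ = 3: largest Jordan block has size 1, contributing (x − 3)

So m_A(x) = (x - 3)*(x - 1)^3 = x^4 - 6*x^3 + 12*x^2 - 10*x + 3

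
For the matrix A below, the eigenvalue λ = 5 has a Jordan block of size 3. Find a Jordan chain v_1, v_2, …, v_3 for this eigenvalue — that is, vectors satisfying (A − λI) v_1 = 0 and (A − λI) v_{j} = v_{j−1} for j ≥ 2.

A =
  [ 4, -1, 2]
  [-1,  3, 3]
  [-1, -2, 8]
A Jordan chain for λ = 5 of length 3:
v_1 = (-1, -1, -1)ᵀ
v_2 = (-1, -2, -2)ᵀ
v_3 = (0, 1, 0)ᵀ

Let N = A − (5)·I. We want v_3 with N^3 v_3 = 0 but N^2 v_3 ≠ 0; then v_{j-1} := N · v_j for j = 3, …, 2.

Pick v_3 = (0, 1, 0)ᵀ.
Then v_2 = N · v_3 = (-1, -2, -2)ᵀ.
Then v_1 = N · v_2 = (-1, -1, -1)ᵀ.

Sanity check: (A − (5)·I) v_1 = (0, 0, 0)ᵀ = 0. ✓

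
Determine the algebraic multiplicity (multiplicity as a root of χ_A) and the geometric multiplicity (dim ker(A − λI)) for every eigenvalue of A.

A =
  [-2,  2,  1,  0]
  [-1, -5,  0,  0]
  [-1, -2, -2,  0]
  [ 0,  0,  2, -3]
λ = -3: alg = 4, geom = 2

Step 1 — factor the characteristic polynomial to read off the algebraic multiplicities:
  χ_A(x) = (x + 3)^4

Step 2 — compute geometric multiplicities via the rank-nullity identity g(λ) = n − rank(A − λI):
  rank(A − (-3)·I) = 2, so dim ker(A − (-3)·I) = n − 2 = 2

Summary:
  λ = -3: algebraic multiplicity = 4, geometric multiplicity = 2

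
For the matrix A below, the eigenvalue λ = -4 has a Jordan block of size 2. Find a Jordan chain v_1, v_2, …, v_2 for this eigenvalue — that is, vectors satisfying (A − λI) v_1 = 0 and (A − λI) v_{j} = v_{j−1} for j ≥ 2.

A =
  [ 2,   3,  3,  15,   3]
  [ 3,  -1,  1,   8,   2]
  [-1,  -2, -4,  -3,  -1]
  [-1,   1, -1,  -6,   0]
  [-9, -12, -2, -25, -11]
A Jordan chain for λ = -4 of length 2:
v_1 = (6, 3, -1, -1, -9)ᵀ
v_2 = (1, 0, 0, 0, 0)ᵀ

Let N = A − (-4)·I. We want v_2 with N^2 v_2 = 0 but N^1 v_2 ≠ 0; then v_{j-1} := N · v_j for j = 2, …, 2.

Pick v_2 = (1, 0, 0, 0, 0)ᵀ.
Then v_1 = N · v_2 = (6, 3, -1, -1, -9)ᵀ.

Sanity check: (A − (-4)·I) v_1 = (0, 0, 0, 0, 0)ᵀ = 0. ✓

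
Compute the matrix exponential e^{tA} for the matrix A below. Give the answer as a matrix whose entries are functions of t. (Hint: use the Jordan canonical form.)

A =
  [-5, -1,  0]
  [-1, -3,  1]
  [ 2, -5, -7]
e^{tA} =
  [t^2*exp(-5*t)/2 + exp(-5*t), -t^2*exp(-5*t) - t*exp(-5*t), -t^2*exp(-5*t)/2]
  [-t*exp(-5*t), 2*t*exp(-5*t) + exp(-5*t), t*exp(-5*t)]
  [t^2*exp(-5*t)/2 + 2*t*exp(-5*t), -t^2*exp(-5*t) - 5*t*exp(-5*t), -t^2*exp(-5*t)/2 - 2*t*exp(-5*t) + exp(-5*t)]

Strategy: write A = P · J · P⁻¹ where J is a Jordan canonical form, so e^{tA} = P · e^{tJ} · P⁻¹, and e^{tJ} can be computed block-by-block.

A has Jordan form
J =
  [-5,  1,  0]
  [ 0, -5,  1]
  [ 0,  0, -5]
(up to reordering of blocks).

Per-block formulas:
  For a 3×3 Jordan block J_3(-5): exp(t · J_3(-5)) = e^(-5t)·(I + t·N + (t^2/2)·N^2), where N is the 3×3 nilpotent shift.

After assembling e^{tJ} and conjugating by P, we get:

e^{tA} =
  [t^2*exp(-5*t)/2 + exp(-5*t), -t^2*exp(-5*t) - t*exp(-5*t), -t^2*exp(-5*t)/2]
  [-t*exp(-5*t), 2*t*exp(-5*t) + exp(-5*t), t*exp(-5*t)]
  [t^2*exp(-5*t)/2 + 2*t*exp(-5*t), -t^2*exp(-5*t) - 5*t*exp(-5*t), -t^2*exp(-5*t)/2 - 2*t*exp(-5*t) + exp(-5*t)]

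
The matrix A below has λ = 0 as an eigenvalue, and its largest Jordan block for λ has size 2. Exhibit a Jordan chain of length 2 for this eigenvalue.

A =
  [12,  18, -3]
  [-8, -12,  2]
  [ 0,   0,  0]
A Jordan chain for λ = 0 of length 2:
v_1 = (12, -8, 0)ᵀ
v_2 = (1, 0, 0)ᵀ

Let N = A − (0)·I. We want v_2 with N^2 v_2 = 0 but N^1 v_2 ≠ 0; then v_{j-1} := N · v_j for j = 2, …, 2.

Pick v_2 = (1, 0, 0)ᵀ.
Then v_1 = N · v_2 = (12, -8, 0)ᵀ.

Sanity check: (A − (0)·I) v_1 = (0, 0, 0)ᵀ = 0. ✓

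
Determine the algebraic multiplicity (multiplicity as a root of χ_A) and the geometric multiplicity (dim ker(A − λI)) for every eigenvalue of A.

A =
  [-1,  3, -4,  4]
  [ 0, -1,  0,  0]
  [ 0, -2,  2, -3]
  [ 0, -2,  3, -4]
λ = -1: alg = 4, geom = 2

Step 1 — factor the characteristic polynomial to read off the algebraic multiplicities:
  χ_A(x) = (x + 1)^4

Step 2 — compute geometric multiplicities via the rank-nullity identity g(λ) = n − rank(A − λI):
  rank(A − (-1)·I) = 2, so dim ker(A − (-1)·I) = n − 2 = 2

Summary:
  λ = -1: algebraic multiplicity = 4, geometric multiplicity = 2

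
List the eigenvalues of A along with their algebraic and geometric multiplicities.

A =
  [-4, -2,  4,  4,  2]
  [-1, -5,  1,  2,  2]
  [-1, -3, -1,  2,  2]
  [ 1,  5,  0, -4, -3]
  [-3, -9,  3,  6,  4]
λ = -2: alg = 5, geom = 3

Step 1 — factor the characteristic polynomial to read off the algebraic multiplicities:
  χ_A(x) = (x + 2)^5

Step 2 — compute geometric multiplicities via the rank-nullity identity g(λ) = n − rank(A − λI):
  rank(A − (-2)·I) = 2, so dim ker(A − (-2)·I) = n − 2 = 3

Summary:
  λ = -2: algebraic multiplicity = 5, geometric multiplicity = 3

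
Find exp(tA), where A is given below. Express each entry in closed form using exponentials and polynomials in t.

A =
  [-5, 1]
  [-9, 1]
e^{tA} =
  [-3*t*exp(-2*t) + exp(-2*t), t*exp(-2*t)]
  [-9*t*exp(-2*t), 3*t*exp(-2*t) + exp(-2*t)]

Strategy: write A = P · J · P⁻¹ where J is a Jordan canonical form, so e^{tA} = P · e^{tJ} · P⁻¹, and e^{tJ} can be computed block-by-block.

A has Jordan form
J =
  [-2,  1]
  [ 0, -2]
(up to reordering of blocks).

Per-block formulas:
  For a 2×2 Jordan block J_2(-2): exp(t · J_2(-2)) = e^(-2t)·(I + t·N), where N is the 2×2 nilpotent shift.

After assembling e^{tJ} and conjugating by P, we get:

e^{tA} =
  [-3*t*exp(-2*t) + exp(-2*t), t*exp(-2*t)]
  [-9*t*exp(-2*t), 3*t*exp(-2*t) + exp(-2*t)]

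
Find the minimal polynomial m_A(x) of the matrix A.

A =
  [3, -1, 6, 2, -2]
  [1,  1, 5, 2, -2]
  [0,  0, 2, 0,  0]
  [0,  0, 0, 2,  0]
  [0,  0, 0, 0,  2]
x^3 - 6*x^2 + 12*x - 8

The characteristic polynomial is χ_A(x) = (x - 2)^5, so the eigenvalues are known. The minimal polynomial is
  m_A(x) = Π_λ (x − λ)^{k_λ}
where k_λ is the size of the *largest* Jordan block for λ (equivalently, the smallest k with (A − λI)^k v = 0 for every generalised eigenvector v of λ).

  λ = 2: largest Jordan block has size 3, contributing (x − 2)^3

So m_A(x) = (x - 2)^3 = x^3 - 6*x^2 + 12*x - 8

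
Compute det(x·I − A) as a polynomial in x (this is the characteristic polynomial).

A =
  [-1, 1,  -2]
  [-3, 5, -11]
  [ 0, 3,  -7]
x^3 + 3*x^2 + 3*x + 1

Expanding det(x·I − A) (e.g. by cofactor expansion or by noting that A is similar to its Jordan form J, which has the same characteristic polynomial as A) gives
  χ_A(x) = x^3 + 3*x^2 + 3*x + 1
which factors as (x + 1)^3. The eigenvalues (with algebraic multiplicities) are λ = -1 with multiplicity 3.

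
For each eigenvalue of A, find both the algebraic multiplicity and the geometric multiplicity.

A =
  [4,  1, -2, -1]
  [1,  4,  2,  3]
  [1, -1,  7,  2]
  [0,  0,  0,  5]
λ = 5: alg = 4, geom = 2

Step 1 — factor the characteristic polynomial to read off the algebraic multiplicities:
  χ_A(x) = (x - 5)^4

Step 2 — compute geometric multiplicities via the rank-nullity identity g(λ) = n − rank(A − λI):
  rank(A − (5)·I) = 2, so dim ker(A − (5)·I) = n − 2 = 2

Summary:
  λ = 5: algebraic multiplicity = 4, geometric multiplicity = 2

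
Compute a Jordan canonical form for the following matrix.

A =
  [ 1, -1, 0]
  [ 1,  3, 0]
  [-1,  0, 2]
J_3(2)

The characteristic polynomial is
  det(x·I − A) = x^3 - 6*x^2 + 12*x - 8 = (x - 2)^3

Eigenvalues and multiplicities (the geometric multiplicity of λ is n − rank(A − λI), which equals the number of Jordan blocks for λ):
  λ = 2: algebraic multiplicity = 3, geometric multiplicity = 1

Determining the block sizes for each eigenvalue:
  λ = 2: one block (gm = 1), so the single block has size am = 3 → block sizes [3]

Assembling the blocks gives a Jordan form
J =
  [2, 1, 0]
  [0, 2, 1]
  [0, 0, 2]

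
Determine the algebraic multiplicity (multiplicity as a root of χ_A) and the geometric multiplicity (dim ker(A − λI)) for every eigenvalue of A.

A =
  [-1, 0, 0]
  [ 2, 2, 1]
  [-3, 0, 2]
λ = -1: alg = 1, geom = 1; λ = 2: alg = 2, geom = 1

Step 1 — factor the characteristic polynomial to read off the algebraic multiplicities:
  χ_A(x) = (x - 2)^2*(x + 1)

Step 2 — compute geometric multiplicities via the rank-nullity identity g(λ) = n − rank(A − λI):
  rank(A − (-1)·I) = 2, so dim ker(A − (-1)·I) = n − 2 = 1
  rank(A − (2)·I) = 2, so dim ker(A − (2)·I) = n − 2 = 1

Summary:
  λ = -1: algebraic multiplicity = 1, geometric multiplicity = 1
  λ = 2: algebraic multiplicity = 2, geometric multiplicity = 1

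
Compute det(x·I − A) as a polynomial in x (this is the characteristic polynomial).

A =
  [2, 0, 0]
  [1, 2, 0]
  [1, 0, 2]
x^3 - 6*x^2 + 12*x - 8

Expanding det(x·I − A) (e.g. by cofactor expansion or by noting that A is similar to its Jordan form J, which has the same characteristic polynomial as A) gives
  χ_A(x) = x^3 - 6*x^2 + 12*x - 8
which factors as (x - 2)^3. The eigenvalues (with algebraic multiplicities) are λ = 2 with multiplicity 3.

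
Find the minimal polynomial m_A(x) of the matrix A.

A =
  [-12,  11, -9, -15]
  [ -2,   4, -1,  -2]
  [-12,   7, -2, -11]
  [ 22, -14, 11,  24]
x^4 - 14*x^3 + 72*x^2 - 160*x + 128

The characteristic polynomial is χ_A(x) = (x - 4)^3*(x - 2), so the eigenvalues are known. The minimal polynomial is
  m_A(x) = Π_λ (x − λ)^{k_λ}
where k_λ is the size of the *largest* Jordan block for λ (equivalently, the smallest k with (A − λI)^k v = 0 for every generalised eigenvector v of λ).

  λ = 2: largest Jordan block has size 1, contributing (x − 2)
  λ = 4: largest Jordan block has size 3, contributing (x − 4)^3

So m_A(x) = (x - 4)^3*(x - 2) = x^4 - 14*x^3 + 72*x^2 - 160*x + 128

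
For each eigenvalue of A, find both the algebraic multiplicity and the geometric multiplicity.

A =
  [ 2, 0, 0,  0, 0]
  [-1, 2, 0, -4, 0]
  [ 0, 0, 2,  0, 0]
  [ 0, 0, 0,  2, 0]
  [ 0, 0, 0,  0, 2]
λ = 2: alg = 5, geom = 4

Step 1 — factor the characteristic polynomial to read off the algebraic multiplicities:
  χ_A(x) = (x - 2)^5

Step 2 — compute geometric multiplicities via the rank-nullity identity g(λ) = n − rank(A − λI):
  rank(A − (2)·I) = 1, so dim ker(A − (2)·I) = n − 1 = 4

Summary:
  λ = 2: algebraic multiplicity = 5, geometric multiplicity = 4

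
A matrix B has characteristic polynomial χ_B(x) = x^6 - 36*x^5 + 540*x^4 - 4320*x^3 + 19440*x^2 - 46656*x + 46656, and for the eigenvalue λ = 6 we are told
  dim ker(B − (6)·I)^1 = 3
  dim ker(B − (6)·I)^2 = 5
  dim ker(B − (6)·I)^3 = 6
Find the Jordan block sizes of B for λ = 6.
Block sizes for λ = 6: [3, 2, 1]

From the dimensions of kernels of powers, the number of Jordan blocks of size at least j is d_j − d_{j−1} where d_j = dim ker(N^j) (with d_0 = 0). Computing the differences gives [3, 2, 1].
The number of blocks of size exactly k is (#blocks of size ≥ k) − (#blocks of size ≥ k + 1), so the partition is: 1 block(s) of size 1, 1 block(s) of size 2, 1 block(s) of size 3.
In nonincreasing order the block sizes are [3, 2, 1].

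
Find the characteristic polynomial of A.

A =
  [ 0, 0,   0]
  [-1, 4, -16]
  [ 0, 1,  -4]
x^3

Expanding det(x·I − A) (e.g. by cofactor expansion or by noting that A is similar to its Jordan form J, which has the same characteristic polynomial as A) gives
  χ_A(x) = x^3
which factors as x^3. The eigenvalues (with algebraic multiplicities) are λ = 0 with multiplicity 3.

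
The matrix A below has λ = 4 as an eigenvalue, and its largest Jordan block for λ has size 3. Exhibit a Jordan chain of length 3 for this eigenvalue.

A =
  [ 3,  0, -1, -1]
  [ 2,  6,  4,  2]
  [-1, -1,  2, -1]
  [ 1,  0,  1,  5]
A Jordan chain for λ = 4 of length 3:
v_1 = (1, 0, 0, -1)ᵀ
v_2 = (-1, 2, -1, 1)ᵀ
v_3 = (1, 0, 0, 0)ᵀ

Let N = A − (4)·I. We want v_3 with N^3 v_3 = 0 but N^2 v_3 ≠ 0; then v_{j-1} := N · v_j for j = 3, …, 2.

Pick v_3 = (1, 0, 0, 0)ᵀ.
Then v_2 = N · v_3 = (-1, 2, -1, 1)ᵀ.
Then v_1 = N · v_2 = (1, 0, 0, -1)ᵀ.

Sanity check: (A − (4)·I) v_1 = (0, 0, 0, 0)ᵀ = 0. ✓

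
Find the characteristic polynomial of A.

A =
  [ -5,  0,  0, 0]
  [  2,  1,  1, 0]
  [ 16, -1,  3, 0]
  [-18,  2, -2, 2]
x^4 - x^3 - 18*x^2 + 52*x - 40

Expanding det(x·I − A) (e.g. by cofactor expansion or by noting that A is similar to its Jordan form J, which has the same characteristic polynomial as A) gives
  χ_A(x) = x^4 - x^3 - 18*x^2 + 52*x - 40
which factors as (x - 2)^3*(x + 5). The eigenvalues (with algebraic multiplicities) are λ = -5 with multiplicity 1, λ = 2 with multiplicity 3.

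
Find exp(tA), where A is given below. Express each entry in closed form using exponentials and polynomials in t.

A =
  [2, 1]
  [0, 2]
e^{tA} =
  [exp(2*t), t*exp(2*t)]
  [0, exp(2*t)]

Strategy: write A = P · J · P⁻¹ where J is a Jordan canonical form, so e^{tA} = P · e^{tJ} · P⁻¹, and e^{tJ} can be computed block-by-block.

A has Jordan form
J =
  [2, 1]
  [0, 2]
(up to reordering of blocks).

Per-block formulas:
  For a 2×2 Jordan block J_2(2): exp(t · J_2(2)) = e^(2t)·(I + t·N), where N is the 2×2 nilpotent shift.

After assembling e^{tJ} and conjugating by P, we get:

e^{tA} =
  [exp(2*t), t*exp(2*t)]
  [0, exp(2*t)]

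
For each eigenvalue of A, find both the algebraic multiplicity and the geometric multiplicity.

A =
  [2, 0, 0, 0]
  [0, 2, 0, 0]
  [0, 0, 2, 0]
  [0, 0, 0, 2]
λ = 2: alg = 4, geom = 4

Step 1 — factor the characteristic polynomial to read off the algebraic multiplicities:
  χ_A(x) = (x - 2)^4

Step 2 — compute geometric multiplicities via the rank-nullity identity g(λ) = n − rank(A − λI):
  rank(A − (2)·I) = 0, so dim ker(A − (2)·I) = n − 0 = 4

Summary:
  λ = 2: algebraic multiplicity = 4, geometric multiplicity = 4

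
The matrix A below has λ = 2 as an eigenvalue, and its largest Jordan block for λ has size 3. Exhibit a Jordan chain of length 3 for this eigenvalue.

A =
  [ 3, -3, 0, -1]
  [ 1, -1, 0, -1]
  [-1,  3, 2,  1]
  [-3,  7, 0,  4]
A Jordan chain for λ = 2 of length 3:
v_1 = (1, 1, -1, -2)ᵀ
v_2 = (1, 1, -1, -3)ᵀ
v_3 = (1, 0, 0, 0)ᵀ

Let N = A − (2)·I. We want v_3 with N^3 v_3 = 0 but N^2 v_3 ≠ 0; then v_{j-1} := N · v_j for j = 3, …, 2.

Pick v_3 = (1, 0, 0, 0)ᵀ.
Then v_2 = N · v_3 = (1, 1, -1, -3)ᵀ.
Then v_1 = N · v_2 = (1, 1, -1, -2)ᵀ.

Sanity check: (A − (2)·I) v_1 = (0, 0, 0, 0)ᵀ = 0. ✓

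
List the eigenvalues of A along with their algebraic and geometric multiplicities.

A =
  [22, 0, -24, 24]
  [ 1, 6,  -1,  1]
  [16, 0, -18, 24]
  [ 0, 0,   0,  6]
λ = -2: alg = 1, geom = 1; λ = 6: alg = 3, geom = 2

Step 1 — factor the characteristic polynomial to read off the algebraic multiplicities:
  χ_A(x) = (x - 6)^3*(x + 2)

Step 2 — compute geometric multiplicities via the rank-nullity identity g(λ) = n − rank(A − λI):
  rank(A − (-2)·I) = 3, so dim ker(A − (-2)·I) = n − 3 = 1
  rank(A − (6)·I) = 2, so dim ker(A − (6)·I) = n − 2 = 2

Summary:
  λ = -2: algebraic multiplicity = 1, geometric multiplicity = 1
  λ = 6: algebraic multiplicity = 3, geometric multiplicity = 2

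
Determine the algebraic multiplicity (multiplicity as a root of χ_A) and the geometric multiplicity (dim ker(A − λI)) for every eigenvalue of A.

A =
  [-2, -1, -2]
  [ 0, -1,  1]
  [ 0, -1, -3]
λ = -2: alg = 3, geom = 1

Step 1 — factor the characteristic polynomial to read off the algebraic multiplicities:
  χ_A(x) = (x + 2)^3

Step 2 — compute geometric multiplicities via the rank-nullity identity g(λ) = n − rank(A − λI):
  rank(A − (-2)·I) = 2, so dim ker(A − (-2)·I) = n − 2 = 1

Summary:
  λ = -2: algebraic multiplicity = 3, geometric multiplicity = 1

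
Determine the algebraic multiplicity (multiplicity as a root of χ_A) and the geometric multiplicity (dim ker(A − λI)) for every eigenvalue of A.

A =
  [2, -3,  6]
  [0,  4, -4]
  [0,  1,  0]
λ = 2: alg = 3, geom = 2

Step 1 — factor the characteristic polynomial to read off the algebraic multiplicities:
  χ_A(x) = (x - 2)^3

Step 2 — compute geometric multiplicities via the rank-nullity identity g(λ) = n − rank(A − λI):
  rank(A − (2)·I) = 1, so dim ker(A − (2)·I) = n − 1 = 2

Summary:
  λ = 2: algebraic multiplicity = 3, geometric multiplicity = 2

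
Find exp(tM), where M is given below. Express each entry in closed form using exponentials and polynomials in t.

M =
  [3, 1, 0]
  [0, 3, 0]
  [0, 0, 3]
e^{tM} =
  [exp(3*t), t*exp(3*t), 0]
  [0, exp(3*t), 0]
  [0, 0, exp(3*t)]

Strategy: write M = P · J · P⁻¹ where J is a Jordan canonical form, so e^{tM} = P · e^{tJ} · P⁻¹, and e^{tJ} can be computed block-by-block.

M has Jordan form
J =
  [3, 1, 0]
  [0, 3, 0]
  [0, 0, 3]
(up to reordering of blocks).

Per-block formulas:
  For a 1×1 block at λ = 3: exp(t · [3]) = [e^(3t)].
  For a 2×2 Jordan block J_2(3): exp(t · J_2(3)) = e^(3t)·(I + t·N), where N is the 2×2 nilpotent shift.

After assembling e^{tJ} and conjugating by P, we get:

e^{tM} =
  [exp(3*t), t*exp(3*t), 0]
  [0, exp(3*t), 0]
  [0, 0, exp(3*t)]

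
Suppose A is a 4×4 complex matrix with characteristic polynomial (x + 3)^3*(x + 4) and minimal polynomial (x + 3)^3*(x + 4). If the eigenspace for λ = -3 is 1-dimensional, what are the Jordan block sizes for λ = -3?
Block sizes for λ = -3: [3]

Step 1 — from the characteristic polynomial, algebraic multiplicity of λ = -3 is 3. From dim ker(A − (-3)·I) = 1, there are exactly 1 Jordan blocks for λ = -3.
Step 2 — from the minimal polynomial, the factor (x + 3)^3 tells us the largest block for λ = -3 has size 3.
Step 3 — with total size 3, 1 blocks, and largest block 3, the block sizes (in nonincreasing order) are [3].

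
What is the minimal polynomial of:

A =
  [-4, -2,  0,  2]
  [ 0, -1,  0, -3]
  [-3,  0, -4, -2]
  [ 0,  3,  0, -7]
x^2 + 8*x + 16

The characteristic polynomial is χ_A(x) = (x + 4)^4, so the eigenvalues are known. The minimal polynomial is
  m_A(x) = Π_λ (x − λ)^{k_λ}
where k_λ is the size of the *largest* Jordan block for λ (equivalently, the smallest k with (A − λI)^k v = 0 for every generalised eigenvector v of λ).

  λ = -4: largest Jordan block has size 2, contributing (x + 4)^2

So m_A(x) = (x + 4)^2 = x^2 + 8*x + 16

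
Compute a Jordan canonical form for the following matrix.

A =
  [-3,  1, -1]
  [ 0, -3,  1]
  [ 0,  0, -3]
J_3(-3)

The characteristic polynomial is
  det(x·I − A) = x^3 + 9*x^2 + 27*x + 27 = (x + 3)^3

Eigenvalues and multiplicities (the geometric multiplicity of λ is n − rank(A − λI), which equals the number of Jordan blocks for λ):
  λ = -3: algebraic multiplicity = 3, geometric multiplicity = 1

Determining the block sizes for each eigenvalue:
  λ = -3: one block (gm = 1), so the single block has size am = 3 → block sizes [3]

Assembling the blocks gives a Jordan form
J =
  [-3,  1,  0]
  [ 0, -3,  1]
  [ 0,  0, -3]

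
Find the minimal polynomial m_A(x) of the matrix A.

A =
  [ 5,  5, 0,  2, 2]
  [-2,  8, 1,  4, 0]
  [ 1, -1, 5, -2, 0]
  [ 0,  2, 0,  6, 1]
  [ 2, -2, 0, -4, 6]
x^3 - 18*x^2 + 108*x - 216

The characteristic polynomial is χ_A(x) = (x - 6)^5, so the eigenvalues are known. The minimal polynomial is
  m_A(x) = Π_λ (x − λ)^{k_λ}
where k_λ is the size of the *largest* Jordan block for λ (equivalently, the smallest k with (A − λI)^k v = 0 for every generalised eigenvector v of λ).

  λ = 6: largest Jordan block has size 3, contributing (x − 6)^3

So m_A(x) = (x - 6)^3 = x^3 - 18*x^2 + 108*x - 216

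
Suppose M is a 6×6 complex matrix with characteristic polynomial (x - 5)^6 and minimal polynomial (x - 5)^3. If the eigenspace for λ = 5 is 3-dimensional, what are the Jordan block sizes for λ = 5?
Block sizes for λ = 5: [3, 2, 1]

Step 1 — from the characteristic polynomial, algebraic multiplicity of λ = 5 is 6. From dim ker(M − (5)·I) = 3, there are exactly 3 Jordan blocks for λ = 5.
Step 2 — from the minimal polynomial, the factor (x − 5)^3 tells us the largest block for λ = 5 has size 3.
Step 3 — with total size 6, 3 blocks, and largest block 3, the block sizes (in nonincreasing order) are [3, 2, 1].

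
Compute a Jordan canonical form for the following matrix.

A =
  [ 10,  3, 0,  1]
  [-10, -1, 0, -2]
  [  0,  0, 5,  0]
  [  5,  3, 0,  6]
J_2(5) ⊕ J_1(5) ⊕ J_1(5)

The characteristic polynomial is
  det(x·I − A) = x^4 - 20*x^3 + 150*x^2 - 500*x + 625 = (x - 5)^4

Eigenvalues and multiplicities (the geometric multiplicity of λ is n − rank(A − λI), which equals the number of Jordan blocks for λ):
  λ = 5: algebraic multiplicity = 4, geometric multiplicity = 3

Determining the block sizes for each eigenvalue:
  λ = 5: 3 blocks summing to 4 forces exactly one block of size 2 and the rest size 1 → block sizes [2, 1, 1]

Assembling the blocks gives a Jordan form
J =
  [5, 1, 0, 0]
  [0, 5, 0, 0]
  [0, 0, 5, 0]
  [0, 0, 0, 5]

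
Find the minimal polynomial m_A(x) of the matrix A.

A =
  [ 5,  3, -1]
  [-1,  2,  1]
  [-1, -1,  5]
x^3 - 12*x^2 + 48*x - 64

The characteristic polynomial is χ_A(x) = (x - 4)^3, so the eigenvalues are known. The minimal polynomial is
  m_A(x) = Π_λ (x − λ)^{k_λ}
where k_λ is the size of the *largest* Jordan block for λ (equivalently, the smallest k with (A − λI)^k v = 0 for every generalised eigenvector v of λ).

  λ = 4: largest Jordan block has size 3, contributing (x − 4)^3

So m_A(x) = (x - 4)^3 = x^3 - 12*x^2 + 48*x - 64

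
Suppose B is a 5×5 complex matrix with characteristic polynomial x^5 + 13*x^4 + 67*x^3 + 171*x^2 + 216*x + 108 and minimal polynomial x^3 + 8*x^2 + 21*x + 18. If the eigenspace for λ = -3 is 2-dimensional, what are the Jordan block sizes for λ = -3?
Block sizes for λ = -3: [2, 1]

Step 1 — from the characteristic polynomial, algebraic multiplicity of λ = -3 is 3. From dim ker(B − (-3)·I) = 2, there are exactly 2 Jordan blocks for λ = -3.
Step 2 — from the minimal polynomial, the factor (x + 3)^2 tells us the largest block for λ = -3 has size 2.
Step 3 — with total size 3, 2 blocks, and largest block 2, the block sizes (in nonincreasing order) are [2, 1].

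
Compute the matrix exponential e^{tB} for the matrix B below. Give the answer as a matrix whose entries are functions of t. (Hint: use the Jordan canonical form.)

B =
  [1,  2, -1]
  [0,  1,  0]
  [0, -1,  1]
e^{tB} =
  [exp(t), t^2*exp(t)/2 + 2*t*exp(t), -t*exp(t)]
  [0, exp(t), 0]
  [0, -t*exp(t), exp(t)]

Strategy: write B = P · J · P⁻¹ where J is a Jordan canonical form, so e^{tB} = P · e^{tJ} · P⁻¹, and e^{tJ} can be computed block-by-block.

B has Jordan form
J =
  [1, 1, 0]
  [0, 1, 1]
  [0, 0, 1]
(up to reordering of blocks).

Per-block formulas:
  For a 3×3 Jordan block J_3(1): exp(t · J_3(1)) = e^(1t)·(I + t·N + (t^2/2)·N^2), where N is the 3×3 nilpotent shift.

After assembling e^{tJ} and conjugating by P, we get:

e^{tB} =
  [exp(t), t^2*exp(t)/2 + 2*t*exp(t), -t*exp(t)]
  [0, exp(t), 0]
  [0, -t*exp(t), exp(t)]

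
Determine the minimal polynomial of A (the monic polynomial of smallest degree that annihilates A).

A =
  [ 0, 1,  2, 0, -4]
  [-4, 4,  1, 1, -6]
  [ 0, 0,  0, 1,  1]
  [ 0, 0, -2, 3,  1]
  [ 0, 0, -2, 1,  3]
x^3 - 6*x^2 + 12*x - 8

The characteristic polynomial is χ_A(x) = (x - 2)^5, so the eigenvalues are known. The minimal polynomial is
  m_A(x) = Π_λ (x − λ)^{k_λ}
where k_λ is the size of the *largest* Jordan block for λ (equivalently, the smallest k with (A − λI)^k v = 0 for every generalised eigenvector v of λ).

  λ = 2: largest Jordan block has size 3, contributing (x − 2)^3

So m_A(x) = (x - 2)^3 = x^3 - 6*x^2 + 12*x - 8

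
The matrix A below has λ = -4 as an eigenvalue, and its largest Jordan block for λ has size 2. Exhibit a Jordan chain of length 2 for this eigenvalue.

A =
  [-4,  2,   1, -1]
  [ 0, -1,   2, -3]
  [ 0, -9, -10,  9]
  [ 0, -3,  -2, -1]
A Jordan chain for λ = -4 of length 2:
v_1 = (2, 3, -9, -3)ᵀ
v_2 = (0, 1, 0, 0)ᵀ

Let N = A − (-4)·I. We want v_2 with N^2 v_2 = 0 but N^1 v_2 ≠ 0; then v_{j-1} := N · v_j for j = 2, …, 2.

Pick v_2 = (0, 1, 0, 0)ᵀ.
Then v_1 = N · v_2 = (2, 3, -9, -3)ᵀ.

Sanity check: (A − (-4)·I) v_1 = (0, 0, 0, 0)ᵀ = 0. ✓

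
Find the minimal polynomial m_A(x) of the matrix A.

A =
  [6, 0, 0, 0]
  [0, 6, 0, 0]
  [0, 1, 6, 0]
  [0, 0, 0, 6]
x^2 - 12*x + 36

The characteristic polynomial is χ_A(x) = (x - 6)^4, so the eigenvalues are known. The minimal polynomial is
  m_A(x) = Π_λ (x − λ)^{k_λ}
where k_λ is the size of the *largest* Jordan block for λ (equivalently, the smallest k with (A − λI)^k v = 0 for every generalised eigenvector v of λ).

  λ = 6: largest Jordan block has size 2, contributing (x − 6)^2

So m_A(x) = (x - 6)^2 = x^2 - 12*x + 36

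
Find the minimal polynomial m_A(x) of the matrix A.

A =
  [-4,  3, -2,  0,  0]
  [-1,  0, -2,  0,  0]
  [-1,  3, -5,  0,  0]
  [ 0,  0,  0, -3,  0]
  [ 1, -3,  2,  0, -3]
x^2 + 6*x + 9

The characteristic polynomial is χ_A(x) = (x + 3)^5, so the eigenvalues are known. The minimal polynomial is
  m_A(x) = Π_λ (x − λ)^{k_λ}
where k_λ is the size of the *largest* Jordan block for λ (equivalently, the smallest k with (A − λI)^k v = 0 for every generalised eigenvector v of λ).

  λ = -3: largest Jordan block has size 2, contributing (x + 3)^2

So m_A(x) = (x + 3)^2 = x^2 + 6*x + 9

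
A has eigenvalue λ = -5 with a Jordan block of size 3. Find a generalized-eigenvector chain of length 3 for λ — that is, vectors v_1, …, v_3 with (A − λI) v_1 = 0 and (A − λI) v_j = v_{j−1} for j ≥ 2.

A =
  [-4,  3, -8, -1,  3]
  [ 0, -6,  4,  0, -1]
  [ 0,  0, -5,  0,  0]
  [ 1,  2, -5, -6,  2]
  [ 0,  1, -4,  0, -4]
A Jordan chain for λ = -5 of length 3:
v_1 = (1, 0, 0, 1, 0)ᵀ
v_2 = (3, -1, 0, 2, 1)ᵀ
v_3 = (0, 1, 0, 0, 0)ᵀ

Let N = A − (-5)·I. We want v_3 with N^3 v_3 = 0 but N^2 v_3 ≠ 0; then v_{j-1} := N · v_j for j = 3, …, 2.

Pick v_3 = (0, 1, 0, 0, 0)ᵀ.
Then v_2 = N · v_3 = (3, -1, 0, 2, 1)ᵀ.
Then v_1 = N · v_2 = (1, 0, 0, 1, 0)ᵀ.

Sanity check: (A − (-5)·I) v_1 = (0, 0, 0, 0, 0)ᵀ = 0. ✓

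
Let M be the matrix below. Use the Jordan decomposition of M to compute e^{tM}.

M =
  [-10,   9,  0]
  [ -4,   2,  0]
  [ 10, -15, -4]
e^{tM} =
  [-6*t*exp(-4*t) + exp(-4*t), 9*t*exp(-4*t), 0]
  [-4*t*exp(-4*t), 6*t*exp(-4*t) + exp(-4*t), 0]
  [10*t*exp(-4*t), -15*t*exp(-4*t), exp(-4*t)]

Strategy: write M = P · J · P⁻¹ where J is a Jordan canonical form, so e^{tM} = P · e^{tJ} · P⁻¹, and e^{tJ} can be computed block-by-block.

M has Jordan form
J =
  [-4,  1,  0]
  [ 0, -4,  0]
  [ 0,  0, -4]
(up to reordering of blocks).

Per-block formulas:
  For a 1×1 block at λ = -4: exp(t · [-4]) = [e^(-4t)].
  For a 2×2 Jordan block J_2(-4): exp(t · J_2(-4)) = e^(-4t)·(I + t·N), where N is the 2×2 nilpotent shift.

After assembling e^{tJ} and conjugating by P, we get:

e^{tM} =
  [-6*t*exp(-4*t) + exp(-4*t), 9*t*exp(-4*t), 0]
  [-4*t*exp(-4*t), 6*t*exp(-4*t) + exp(-4*t), 0]
  [10*t*exp(-4*t), -15*t*exp(-4*t), exp(-4*t)]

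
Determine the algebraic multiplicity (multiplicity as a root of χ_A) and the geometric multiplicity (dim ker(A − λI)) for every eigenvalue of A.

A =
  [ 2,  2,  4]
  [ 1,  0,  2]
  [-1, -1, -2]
λ = 0: alg = 3, geom = 1

Step 1 — factor the characteristic polynomial to read off the algebraic multiplicities:
  χ_A(x) = x^3

Step 2 — compute geometric multiplicities via the rank-nullity identity g(λ) = n − rank(A − λI):
  rank(A − (0)·I) = 2, so dim ker(A − (0)·I) = n − 2 = 1

Summary:
  λ = 0: algebraic multiplicity = 3, geometric multiplicity = 1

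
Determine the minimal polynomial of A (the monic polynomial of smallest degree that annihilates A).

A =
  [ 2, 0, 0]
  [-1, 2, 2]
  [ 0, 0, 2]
x^2 - 4*x + 4

The characteristic polynomial is χ_A(x) = (x - 2)^3, so the eigenvalues are known. The minimal polynomial is
  m_A(x) = Π_λ (x − λ)^{k_λ}
where k_λ is the size of the *largest* Jordan block for λ (equivalently, the smallest k with (A − λI)^k v = 0 for every generalised eigenvector v of λ).

  λ = 2: largest Jordan block has size 2, contributing (x − 2)^2

So m_A(x) = (x - 2)^2 = x^2 - 4*x + 4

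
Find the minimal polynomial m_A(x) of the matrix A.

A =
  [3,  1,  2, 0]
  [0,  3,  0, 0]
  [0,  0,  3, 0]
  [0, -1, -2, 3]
x^2 - 6*x + 9

The characteristic polynomial is χ_A(x) = (x - 3)^4, so the eigenvalues are known. The minimal polynomial is
  m_A(x) = Π_λ (x − λ)^{k_λ}
where k_λ is the size of the *largest* Jordan block for λ (equivalently, the smallest k with (A − λI)^k v = 0 for every generalised eigenvector v of λ).

  λ = 3: largest Jordan block has size 2, contributing (x − 3)^2

So m_A(x) = (x - 3)^2 = x^2 - 6*x + 9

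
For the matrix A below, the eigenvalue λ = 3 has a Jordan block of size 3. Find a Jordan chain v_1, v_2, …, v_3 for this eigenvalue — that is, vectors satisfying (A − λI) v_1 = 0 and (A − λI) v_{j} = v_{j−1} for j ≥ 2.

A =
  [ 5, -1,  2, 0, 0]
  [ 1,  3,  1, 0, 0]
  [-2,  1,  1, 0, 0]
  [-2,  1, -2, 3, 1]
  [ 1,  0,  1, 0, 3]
A Jordan chain for λ = 3 of length 3:
v_1 = (-1, 0, 1, 2, 0)ᵀ
v_2 = (2, 1, -2, -2, 1)ᵀ
v_3 = (1, 0, 0, 0, 0)ᵀ

Let N = A − (3)·I. We want v_3 with N^3 v_3 = 0 but N^2 v_3 ≠ 0; then v_{j-1} := N · v_j for j = 3, …, 2.

Pick v_3 = (1, 0, 0, 0, 0)ᵀ.
Then v_2 = N · v_3 = (2, 1, -2, -2, 1)ᵀ.
Then v_1 = N · v_2 = (-1, 0, 1, 2, 0)ᵀ.

Sanity check: (A − (3)·I) v_1 = (0, 0, 0, 0, 0)ᵀ = 0. ✓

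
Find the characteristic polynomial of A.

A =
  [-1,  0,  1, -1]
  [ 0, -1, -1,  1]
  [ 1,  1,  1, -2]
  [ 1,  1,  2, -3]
x^4 + 4*x^3 + 6*x^2 + 4*x + 1

Expanding det(x·I − A) (e.g. by cofactor expansion or by noting that A is similar to its Jordan form J, which has the same characteristic polynomial as A) gives
  χ_A(x) = x^4 + 4*x^3 + 6*x^2 + 4*x + 1
which factors as (x + 1)^4. The eigenvalues (with algebraic multiplicities) are λ = -1 with multiplicity 4.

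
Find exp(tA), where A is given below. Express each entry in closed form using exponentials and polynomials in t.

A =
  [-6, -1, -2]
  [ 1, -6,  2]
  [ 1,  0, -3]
e^{tA} =
  [-t^2*exp(-5*t) - t*exp(-5*t) + exp(-5*t), t^2*exp(-5*t) - t*exp(-5*t), -2*t^2*exp(-5*t) - 2*t*exp(-5*t)]
  [t*exp(-5*t), -t*exp(-5*t) + exp(-5*t), 2*t*exp(-5*t)]
  [t^2*exp(-5*t)/2 + t*exp(-5*t), -t^2*exp(-5*t)/2, t^2*exp(-5*t) + 2*t*exp(-5*t) + exp(-5*t)]

Strategy: write A = P · J · P⁻¹ where J is a Jordan canonical form, so e^{tA} = P · e^{tJ} · P⁻¹, and e^{tJ} can be computed block-by-block.

A has Jordan form
J =
  [-5,  1,  0]
  [ 0, -5,  1]
  [ 0,  0, -5]
(up to reordering of blocks).

Per-block formulas:
  For a 3×3 Jordan block J_3(-5): exp(t · J_3(-5)) = e^(-5t)·(I + t·N + (t^2/2)·N^2), where N is the 3×3 nilpotent shift.

After assembling e^{tJ} and conjugating by P, we get:

e^{tA} =
  [-t^2*exp(-5*t) - t*exp(-5*t) + exp(-5*t), t^2*exp(-5*t) - t*exp(-5*t), -2*t^2*exp(-5*t) - 2*t*exp(-5*t)]
  [t*exp(-5*t), -t*exp(-5*t) + exp(-5*t), 2*t*exp(-5*t)]
  [t^2*exp(-5*t)/2 + t*exp(-5*t), -t^2*exp(-5*t)/2, t^2*exp(-5*t) + 2*t*exp(-5*t) + exp(-5*t)]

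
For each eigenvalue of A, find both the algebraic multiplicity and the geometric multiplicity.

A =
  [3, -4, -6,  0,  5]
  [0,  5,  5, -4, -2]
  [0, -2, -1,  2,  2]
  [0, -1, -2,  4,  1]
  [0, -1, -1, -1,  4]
λ = 3: alg = 5, geom = 2

Step 1 — factor the characteristic polynomial to read off the algebraic multiplicities:
  χ_A(x) = (x - 3)^5

Step 2 — compute geometric multiplicities via the rank-nullity identity g(λ) = n − rank(A − λI):
  rank(A − (3)·I) = 3, so dim ker(A − (3)·I) = n − 3 = 2

Summary:
  λ = 3: algebraic multiplicity = 5, geometric multiplicity = 2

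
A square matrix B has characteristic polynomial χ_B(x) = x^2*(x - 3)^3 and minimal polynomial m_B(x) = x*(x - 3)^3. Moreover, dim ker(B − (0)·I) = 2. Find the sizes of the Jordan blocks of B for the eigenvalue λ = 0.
Block sizes for λ = 0: [1, 1]

Step 1 — from the characteristic polynomial, algebraic multiplicity of λ = 0 is 2. From dim ker(B − (0)·I) = 2, there are exactly 2 Jordan blocks for λ = 0.
Step 2 — from the minimal polynomial, the factor (x − 0) tells us the largest block for λ = 0 has size 1.
Step 3 — with total size 2, 2 blocks, and largest block 1, the block sizes (in nonincreasing order) are [1, 1].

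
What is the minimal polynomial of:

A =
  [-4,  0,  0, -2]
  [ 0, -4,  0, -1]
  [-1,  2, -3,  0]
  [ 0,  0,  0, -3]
x^2 + 7*x + 12

The characteristic polynomial is χ_A(x) = (x + 3)^2*(x + 4)^2, so the eigenvalues are known. The minimal polynomial is
  m_A(x) = Π_λ (x − λ)^{k_λ}
where k_λ is the size of the *largest* Jordan block for λ (equivalently, the smallest k with (A − λI)^k v = 0 for every generalised eigenvector v of λ).

  λ = -4: largest Jordan block has size 1, contributing (x + 4)
  λ = -3: largest Jordan block has size 1, contributing (x + 3)

So m_A(x) = (x + 3)*(x + 4) = x^2 + 7*x + 12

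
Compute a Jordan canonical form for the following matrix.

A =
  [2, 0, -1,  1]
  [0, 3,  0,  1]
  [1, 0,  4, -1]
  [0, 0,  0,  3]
J_2(3) ⊕ J_2(3)

The characteristic polynomial is
  det(x·I − A) = x^4 - 12*x^3 + 54*x^2 - 108*x + 81 = (x - 3)^4

Eigenvalues and multiplicities (the geometric multiplicity of λ is n − rank(A − λI), which equals the number of Jordan blocks for λ):
  λ = 3: algebraic multiplicity = 4, geometric multiplicity = 2

Determining the block sizes for each eigenvalue:
  λ = 3: with am = 4 and gm = 2, the partition is not yet determined (e.g. several partitions of 4 into 2 parts exist). Let N = A − (3)·I. Computing rank(N^1) = 2, rank(N^2) = 0; the number of blocks of size ≥ j is rank(N^{j−1}) − rank(N^j), giving [2, 2]. So we have 2 block(s) of size 2 → block sizes [2, 2]

Assembling the blocks gives a Jordan form
J =
  [3, 1, 0, 0]
  [0, 3, 0, 0]
  [0, 0, 3, 1]
  [0, 0, 0, 3]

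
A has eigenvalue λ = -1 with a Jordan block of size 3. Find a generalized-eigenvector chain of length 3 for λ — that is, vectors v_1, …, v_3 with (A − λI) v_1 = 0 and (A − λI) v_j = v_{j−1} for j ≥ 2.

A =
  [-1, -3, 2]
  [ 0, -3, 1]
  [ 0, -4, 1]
A Jordan chain for λ = -1 of length 3:
v_1 = (-2, 0, 0)ᵀ
v_2 = (-3, -2, -4)ᵀ
v_3 = (0, 1, 0)ᵀ

Let N = A − (-1)·I. We want v_3 with N^3 v_3 = 0 but N^2 v_3 ≠ 0; then v_{j-1} := N · v_j for j = 3, …, 2.

Pick v_3 = (0, 1, 0)ᵀ.
Then v_2 = N · v_3 = (-3, -2, -4)ᵀ.
Then v_1 = N · v_2 = (-2, 0, 0)ᵀ.

Sanity check: (A − (-1)·I) v_1 = (0, 0, 0)ᵀ = 0. ✓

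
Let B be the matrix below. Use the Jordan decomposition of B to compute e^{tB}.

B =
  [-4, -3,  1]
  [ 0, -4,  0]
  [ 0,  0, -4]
e^{tB} =
  [exp(-4*t), -3*t*exp(-4*t), t*exp(-4*t)]
  [0, exp(-4*t), 0]
  [0, 0, exp(-4*t)]

Strategy: write B = P · J · P⁻¹ where J is a Jordan canonical form, so e^{tB} = P · e^{tJ} · P⁻¹, and e^{tJ} can be computed block-by-block.

B has Jordan form
J =
  [-4,  1,  0]
  [ 0, -4,  0]
  [ 0,  0, -4]
(up to reordering of blocks).

Per-block formulas:
  For a 1×1 block at λ = -4: exp(t · [-4]) = [e^(-4t)].
  For a 2×2 Jordan block J_2(-4): exp(t · J_2(-4)) = e^(-4t)·(I + t·N), where N is the 2×2 nilpotent shift.

After assembling e^{tJ} and conjugating by P, we get:

e^{tB} =
  [exp(-4*t), -3*t*exp(-4*t), t*exp(-4*t)]
  [0, exp(-4*t), 0]
  [0, 0, exp(-4*t)]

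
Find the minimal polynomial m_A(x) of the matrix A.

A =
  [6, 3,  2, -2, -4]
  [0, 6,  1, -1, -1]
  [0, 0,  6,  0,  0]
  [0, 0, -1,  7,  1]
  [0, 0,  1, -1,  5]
x^3 - 18*x^2 + 108*x - 216

The characteristic polynomial is χ_A(x) = (x - 6)^5, so the eigenvalues are known. The minimal polynomial is
  m_A(x) = Π_λ (x − λ)^{k_λ}
where k_λ is the size of the *largest* Jordan block for λ (equivalently, the smallest k with (A − λI)^k v = 0 for every generalised eigenvector v of λ).

  λ = 6: largest Jordan block has size 3, contributing (x − 6)^3

So m_A(x) = (x - 6)^3 = x^3 - 18*x^2 + 108*x - 216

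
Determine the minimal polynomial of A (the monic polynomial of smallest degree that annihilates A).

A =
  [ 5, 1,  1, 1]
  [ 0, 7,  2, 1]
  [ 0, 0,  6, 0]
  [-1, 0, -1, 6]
x^3 - 18*x^2 + 108*x - 216

The characteristic polynomial is χ_A(x) = (x - 6)^4, so the eigenvalues are known. The minimal polynomial is
  m_A(x) = Π_λ (x − λ)^{k_λ}
where k_λ is the size of the *largest* Jordan block for λ (equivalently, the smallest k with (A − λI)^k v = 0 for every generalised eigenvector v of λ).

  λ = 6: largest Jordan block has size 3, contributing (x − 6)^3

So m_A(x) = (x - 6)^3 = x^3 - 18*x^2 + 108*x - 216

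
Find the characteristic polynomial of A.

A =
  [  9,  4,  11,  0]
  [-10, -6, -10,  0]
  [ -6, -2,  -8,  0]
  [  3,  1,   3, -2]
x^4 + 7*x^3 + 18*x^2 + 20*x + 8

Expanding det(x·I − A) (e.g. by cofactor expansion or by noting that A is similar to its Jordan form J, which has the same characteristic polynomial as A) gives
  χ_A(x) = x^4 + 7*x^3 + 18*x^2 + 20*x + 8
which factors as (x + 1)*(x + 2)^3. The eigenvalues (with algebraic multiplicities) are λ = -2 with multiplicity 3, λ = -1 with multiplicity 1.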